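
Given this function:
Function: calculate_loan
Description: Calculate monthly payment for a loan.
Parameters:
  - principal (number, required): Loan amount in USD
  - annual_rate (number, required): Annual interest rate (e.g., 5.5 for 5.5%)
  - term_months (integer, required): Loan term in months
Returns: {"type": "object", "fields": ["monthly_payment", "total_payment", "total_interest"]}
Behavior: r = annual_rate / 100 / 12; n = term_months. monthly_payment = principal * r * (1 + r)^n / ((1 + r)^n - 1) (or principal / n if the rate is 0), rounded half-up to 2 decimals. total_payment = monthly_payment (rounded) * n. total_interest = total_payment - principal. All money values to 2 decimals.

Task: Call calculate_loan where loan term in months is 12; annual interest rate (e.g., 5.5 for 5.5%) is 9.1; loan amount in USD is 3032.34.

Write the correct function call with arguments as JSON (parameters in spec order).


Mapping each described value to its parameter name:
  'Loan term in months' -> term_months = 12
  'Annual interest rate (e.g., 5.5 for 5.5%)' -> annual_rate = 9.1
  'Loan amount in USD' -> principal = 3032.34
calculate_loan({"principal": 3032.34, "annual_rate": 9.1, "term_months": 12})


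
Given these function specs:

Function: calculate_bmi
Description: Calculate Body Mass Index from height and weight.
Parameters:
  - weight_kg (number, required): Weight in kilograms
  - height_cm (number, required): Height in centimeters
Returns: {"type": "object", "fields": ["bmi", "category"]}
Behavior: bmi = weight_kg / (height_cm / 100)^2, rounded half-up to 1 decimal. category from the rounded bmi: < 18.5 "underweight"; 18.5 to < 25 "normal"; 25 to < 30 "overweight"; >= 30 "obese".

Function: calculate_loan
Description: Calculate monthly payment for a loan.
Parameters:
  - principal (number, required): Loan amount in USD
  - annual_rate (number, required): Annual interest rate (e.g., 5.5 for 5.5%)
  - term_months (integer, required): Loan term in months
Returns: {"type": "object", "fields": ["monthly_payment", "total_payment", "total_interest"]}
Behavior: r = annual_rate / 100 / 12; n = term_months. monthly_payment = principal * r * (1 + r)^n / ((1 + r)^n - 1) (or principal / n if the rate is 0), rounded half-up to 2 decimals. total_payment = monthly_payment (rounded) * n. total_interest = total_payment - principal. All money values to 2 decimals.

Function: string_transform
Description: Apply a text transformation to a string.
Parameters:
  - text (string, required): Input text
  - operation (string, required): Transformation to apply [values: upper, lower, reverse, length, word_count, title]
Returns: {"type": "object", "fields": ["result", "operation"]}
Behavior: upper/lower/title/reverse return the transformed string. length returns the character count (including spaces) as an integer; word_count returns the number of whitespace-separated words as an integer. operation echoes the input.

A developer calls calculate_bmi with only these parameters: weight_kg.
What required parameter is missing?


Required parameters: weight_kg, height_cm
Provided: weight_kg
Missing: height_cm
height_cm


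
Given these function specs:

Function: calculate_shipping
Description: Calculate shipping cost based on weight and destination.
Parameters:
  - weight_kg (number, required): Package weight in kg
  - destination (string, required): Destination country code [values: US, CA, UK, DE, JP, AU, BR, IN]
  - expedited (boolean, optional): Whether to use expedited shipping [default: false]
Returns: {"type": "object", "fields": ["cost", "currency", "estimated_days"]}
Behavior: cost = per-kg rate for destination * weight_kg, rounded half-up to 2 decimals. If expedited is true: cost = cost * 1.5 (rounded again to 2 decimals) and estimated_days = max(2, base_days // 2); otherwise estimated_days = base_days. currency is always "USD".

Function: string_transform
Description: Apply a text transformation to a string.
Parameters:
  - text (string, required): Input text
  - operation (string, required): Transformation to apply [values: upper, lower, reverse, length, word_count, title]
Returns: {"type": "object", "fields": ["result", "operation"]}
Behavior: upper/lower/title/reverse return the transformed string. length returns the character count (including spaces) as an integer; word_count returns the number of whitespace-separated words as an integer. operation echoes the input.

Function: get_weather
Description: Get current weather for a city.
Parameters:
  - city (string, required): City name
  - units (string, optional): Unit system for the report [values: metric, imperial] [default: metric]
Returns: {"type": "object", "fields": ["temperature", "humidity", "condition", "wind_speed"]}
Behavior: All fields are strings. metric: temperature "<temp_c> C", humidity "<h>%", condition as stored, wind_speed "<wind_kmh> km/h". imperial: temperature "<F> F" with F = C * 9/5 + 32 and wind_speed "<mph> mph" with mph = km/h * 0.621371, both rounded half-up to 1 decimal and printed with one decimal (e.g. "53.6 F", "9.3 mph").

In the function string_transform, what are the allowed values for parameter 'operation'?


The string_transform spec declares:
  - operation (string, required): Transformation to apply [values: upper, lower, reverse, length, word_count, title]
Allowed values:
upper, lower, reverse, length, word_count, title


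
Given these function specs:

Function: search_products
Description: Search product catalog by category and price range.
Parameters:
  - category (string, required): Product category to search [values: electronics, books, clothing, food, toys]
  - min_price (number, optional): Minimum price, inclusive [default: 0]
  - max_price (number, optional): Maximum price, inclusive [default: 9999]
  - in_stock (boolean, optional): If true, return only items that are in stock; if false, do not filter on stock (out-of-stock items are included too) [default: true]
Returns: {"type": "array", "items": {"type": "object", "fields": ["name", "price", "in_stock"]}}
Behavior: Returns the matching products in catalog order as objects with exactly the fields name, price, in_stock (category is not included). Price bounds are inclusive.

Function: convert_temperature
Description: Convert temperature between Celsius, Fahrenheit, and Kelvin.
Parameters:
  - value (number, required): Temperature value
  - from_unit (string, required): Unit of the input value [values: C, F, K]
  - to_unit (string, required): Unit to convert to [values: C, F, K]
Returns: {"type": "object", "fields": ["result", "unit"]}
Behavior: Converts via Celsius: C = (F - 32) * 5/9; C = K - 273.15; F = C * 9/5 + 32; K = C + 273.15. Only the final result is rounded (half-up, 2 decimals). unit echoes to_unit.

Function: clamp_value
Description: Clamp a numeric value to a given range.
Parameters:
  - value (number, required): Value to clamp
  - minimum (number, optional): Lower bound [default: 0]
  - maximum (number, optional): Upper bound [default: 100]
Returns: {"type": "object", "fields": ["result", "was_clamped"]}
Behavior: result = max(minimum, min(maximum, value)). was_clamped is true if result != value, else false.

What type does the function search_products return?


The search_products spec declares Returns: {"type": "array", "items": {"type": "object", "fields": ["name", "price", "in_stock"]}}
Type:
array


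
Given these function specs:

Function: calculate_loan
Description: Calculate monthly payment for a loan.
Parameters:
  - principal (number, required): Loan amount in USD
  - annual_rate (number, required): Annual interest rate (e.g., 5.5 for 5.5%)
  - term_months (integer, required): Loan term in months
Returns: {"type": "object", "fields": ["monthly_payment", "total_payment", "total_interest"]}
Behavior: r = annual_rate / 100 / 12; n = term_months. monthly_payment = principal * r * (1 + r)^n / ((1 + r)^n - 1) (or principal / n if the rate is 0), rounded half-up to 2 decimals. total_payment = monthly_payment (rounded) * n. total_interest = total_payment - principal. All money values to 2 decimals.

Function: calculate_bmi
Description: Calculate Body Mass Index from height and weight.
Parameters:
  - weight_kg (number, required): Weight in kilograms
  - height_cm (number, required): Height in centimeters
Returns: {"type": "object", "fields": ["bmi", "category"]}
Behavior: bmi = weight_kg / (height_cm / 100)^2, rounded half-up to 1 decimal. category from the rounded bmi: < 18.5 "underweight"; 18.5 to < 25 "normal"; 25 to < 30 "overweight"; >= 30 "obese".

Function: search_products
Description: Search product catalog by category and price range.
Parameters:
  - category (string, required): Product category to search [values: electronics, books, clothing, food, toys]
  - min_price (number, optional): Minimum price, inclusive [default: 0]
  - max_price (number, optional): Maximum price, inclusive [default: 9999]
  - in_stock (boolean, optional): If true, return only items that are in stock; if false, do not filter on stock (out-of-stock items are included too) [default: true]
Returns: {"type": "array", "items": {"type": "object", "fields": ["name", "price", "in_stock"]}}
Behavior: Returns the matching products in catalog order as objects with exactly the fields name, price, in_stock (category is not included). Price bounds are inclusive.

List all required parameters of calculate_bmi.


Parameters of calculate_bmi and their required/optional flag:
  weight_kg: required
  height_cm: required
height_cm, weight_kg


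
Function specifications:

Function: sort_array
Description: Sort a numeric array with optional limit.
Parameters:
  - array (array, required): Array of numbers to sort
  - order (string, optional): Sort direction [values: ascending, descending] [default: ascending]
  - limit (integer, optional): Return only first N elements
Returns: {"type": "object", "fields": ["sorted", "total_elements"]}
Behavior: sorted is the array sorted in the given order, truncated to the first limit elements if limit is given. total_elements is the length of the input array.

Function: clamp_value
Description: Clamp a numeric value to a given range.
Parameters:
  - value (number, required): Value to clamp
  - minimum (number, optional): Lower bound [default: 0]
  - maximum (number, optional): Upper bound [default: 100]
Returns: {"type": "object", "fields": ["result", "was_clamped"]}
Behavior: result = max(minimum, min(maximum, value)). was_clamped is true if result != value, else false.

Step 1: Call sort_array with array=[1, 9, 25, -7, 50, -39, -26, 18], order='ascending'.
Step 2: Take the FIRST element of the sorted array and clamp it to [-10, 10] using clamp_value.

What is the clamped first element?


Step 1: sort_array(order=ascending)
  sorted: [-39, -26, -7, 1, 9, 18, 25, 50]
  -> first element = -39
Step 2: clamp_value(value=-39, minimum=-10, maximum=10)
  result = max(-10, min(10, -39)) = max(-10, -39) = -10
  was_clamped = (-10 != -39) = true
  -> result = -10
-10


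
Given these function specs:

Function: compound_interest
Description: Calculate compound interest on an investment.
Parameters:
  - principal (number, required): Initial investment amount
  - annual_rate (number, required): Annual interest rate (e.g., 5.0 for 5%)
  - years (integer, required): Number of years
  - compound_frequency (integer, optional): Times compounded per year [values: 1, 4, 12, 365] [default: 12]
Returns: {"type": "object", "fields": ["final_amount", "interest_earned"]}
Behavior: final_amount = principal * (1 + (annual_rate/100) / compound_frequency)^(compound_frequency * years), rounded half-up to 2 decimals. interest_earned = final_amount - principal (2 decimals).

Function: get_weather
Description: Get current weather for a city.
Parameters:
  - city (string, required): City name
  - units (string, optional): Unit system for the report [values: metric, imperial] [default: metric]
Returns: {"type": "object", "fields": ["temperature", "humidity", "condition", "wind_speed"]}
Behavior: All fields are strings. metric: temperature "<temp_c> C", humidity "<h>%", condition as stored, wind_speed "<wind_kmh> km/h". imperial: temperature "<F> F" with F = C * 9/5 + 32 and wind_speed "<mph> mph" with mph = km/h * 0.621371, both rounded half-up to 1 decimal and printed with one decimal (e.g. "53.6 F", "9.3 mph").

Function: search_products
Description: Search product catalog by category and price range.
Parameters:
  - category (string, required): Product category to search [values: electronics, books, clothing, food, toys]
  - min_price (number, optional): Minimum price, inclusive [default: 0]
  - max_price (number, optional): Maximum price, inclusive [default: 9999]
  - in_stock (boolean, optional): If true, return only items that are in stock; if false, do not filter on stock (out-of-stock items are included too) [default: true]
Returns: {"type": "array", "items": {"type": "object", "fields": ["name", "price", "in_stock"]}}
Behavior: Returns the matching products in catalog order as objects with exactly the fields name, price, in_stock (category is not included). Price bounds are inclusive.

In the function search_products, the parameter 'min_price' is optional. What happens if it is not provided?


The search_products spec declares:
  - min_price (number, optional): Minimum price, inclusive [default: 0]
It defaults to 0


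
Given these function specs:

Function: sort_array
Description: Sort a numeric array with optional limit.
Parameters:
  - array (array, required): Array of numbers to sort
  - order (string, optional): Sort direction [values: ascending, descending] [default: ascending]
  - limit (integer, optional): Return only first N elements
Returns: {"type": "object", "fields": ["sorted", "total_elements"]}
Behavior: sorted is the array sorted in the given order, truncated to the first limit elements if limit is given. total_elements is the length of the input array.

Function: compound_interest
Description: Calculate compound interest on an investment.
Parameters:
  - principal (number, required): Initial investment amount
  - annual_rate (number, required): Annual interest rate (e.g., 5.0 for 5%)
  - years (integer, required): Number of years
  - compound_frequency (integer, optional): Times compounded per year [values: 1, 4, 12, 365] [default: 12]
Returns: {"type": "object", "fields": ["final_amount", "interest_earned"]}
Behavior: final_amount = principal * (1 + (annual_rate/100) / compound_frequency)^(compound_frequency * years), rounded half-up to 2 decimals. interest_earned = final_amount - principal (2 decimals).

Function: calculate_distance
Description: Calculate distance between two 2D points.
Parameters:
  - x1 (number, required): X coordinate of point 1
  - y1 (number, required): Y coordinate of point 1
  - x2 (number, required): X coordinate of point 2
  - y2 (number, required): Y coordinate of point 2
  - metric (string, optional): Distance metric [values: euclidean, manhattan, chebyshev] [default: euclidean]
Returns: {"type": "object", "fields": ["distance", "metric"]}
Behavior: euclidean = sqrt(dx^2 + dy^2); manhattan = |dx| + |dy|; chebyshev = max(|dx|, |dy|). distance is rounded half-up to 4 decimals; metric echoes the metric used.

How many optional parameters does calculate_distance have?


Parameters of calculate_distance: x1 (required), y1 (required), x2 (required), y2 (required), metric (optional)
Optional count:
1


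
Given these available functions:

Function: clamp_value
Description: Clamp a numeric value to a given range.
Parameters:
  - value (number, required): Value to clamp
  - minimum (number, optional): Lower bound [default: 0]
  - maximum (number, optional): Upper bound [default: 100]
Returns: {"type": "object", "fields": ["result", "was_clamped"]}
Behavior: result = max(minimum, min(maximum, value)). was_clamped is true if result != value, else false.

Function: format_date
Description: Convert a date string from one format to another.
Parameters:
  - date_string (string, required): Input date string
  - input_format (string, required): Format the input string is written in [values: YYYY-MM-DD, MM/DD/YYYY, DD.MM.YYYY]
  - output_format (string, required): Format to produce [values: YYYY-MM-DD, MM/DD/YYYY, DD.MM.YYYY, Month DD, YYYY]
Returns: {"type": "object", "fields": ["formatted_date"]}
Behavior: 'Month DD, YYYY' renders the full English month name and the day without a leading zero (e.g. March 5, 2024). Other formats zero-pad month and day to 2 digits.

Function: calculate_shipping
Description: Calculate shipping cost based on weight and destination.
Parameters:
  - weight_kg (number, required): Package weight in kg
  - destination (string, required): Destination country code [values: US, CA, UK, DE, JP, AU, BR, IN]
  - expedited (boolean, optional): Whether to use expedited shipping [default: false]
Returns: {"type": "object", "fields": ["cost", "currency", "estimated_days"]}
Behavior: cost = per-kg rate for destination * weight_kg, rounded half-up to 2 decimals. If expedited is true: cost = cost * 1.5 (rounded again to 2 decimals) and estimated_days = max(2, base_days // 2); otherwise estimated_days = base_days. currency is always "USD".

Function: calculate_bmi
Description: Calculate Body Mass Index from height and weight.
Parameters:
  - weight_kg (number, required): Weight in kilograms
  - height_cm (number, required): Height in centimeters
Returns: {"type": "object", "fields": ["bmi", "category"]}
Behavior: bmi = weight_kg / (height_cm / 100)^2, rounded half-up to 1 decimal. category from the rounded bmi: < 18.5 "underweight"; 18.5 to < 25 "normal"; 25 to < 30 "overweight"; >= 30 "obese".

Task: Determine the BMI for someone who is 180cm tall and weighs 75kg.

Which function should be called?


The task needs a function whose description is: Calculate Body Mass Index from height and weight.
calculate_bmi


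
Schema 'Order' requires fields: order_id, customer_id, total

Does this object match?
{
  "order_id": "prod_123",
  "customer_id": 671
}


Checking required fields...
Missing: total
Invalid - missing required field 'total'


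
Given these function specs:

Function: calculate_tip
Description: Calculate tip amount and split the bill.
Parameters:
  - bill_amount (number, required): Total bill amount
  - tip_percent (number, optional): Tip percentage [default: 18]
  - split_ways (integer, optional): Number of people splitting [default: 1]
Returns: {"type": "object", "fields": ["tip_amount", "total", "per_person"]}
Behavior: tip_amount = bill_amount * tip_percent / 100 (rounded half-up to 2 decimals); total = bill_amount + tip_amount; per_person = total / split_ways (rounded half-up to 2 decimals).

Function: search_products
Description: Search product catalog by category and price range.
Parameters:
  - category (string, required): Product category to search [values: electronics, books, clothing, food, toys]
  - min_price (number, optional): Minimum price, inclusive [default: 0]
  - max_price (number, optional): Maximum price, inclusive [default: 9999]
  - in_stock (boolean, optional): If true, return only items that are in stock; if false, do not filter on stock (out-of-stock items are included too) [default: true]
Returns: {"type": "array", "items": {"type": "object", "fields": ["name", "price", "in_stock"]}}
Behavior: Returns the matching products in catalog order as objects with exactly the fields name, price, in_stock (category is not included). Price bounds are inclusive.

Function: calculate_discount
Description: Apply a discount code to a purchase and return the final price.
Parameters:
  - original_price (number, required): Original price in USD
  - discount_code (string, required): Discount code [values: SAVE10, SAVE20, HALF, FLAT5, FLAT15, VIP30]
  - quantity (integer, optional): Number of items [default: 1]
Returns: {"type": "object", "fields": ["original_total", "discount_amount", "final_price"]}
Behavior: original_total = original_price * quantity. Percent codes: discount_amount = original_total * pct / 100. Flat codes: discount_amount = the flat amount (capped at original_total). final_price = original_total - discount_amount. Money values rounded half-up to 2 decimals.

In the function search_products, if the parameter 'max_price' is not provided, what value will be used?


The search_products spec declares:
  - max_price (number, optional): Maximum price, inclusive [default: 9999]
Default:
9999


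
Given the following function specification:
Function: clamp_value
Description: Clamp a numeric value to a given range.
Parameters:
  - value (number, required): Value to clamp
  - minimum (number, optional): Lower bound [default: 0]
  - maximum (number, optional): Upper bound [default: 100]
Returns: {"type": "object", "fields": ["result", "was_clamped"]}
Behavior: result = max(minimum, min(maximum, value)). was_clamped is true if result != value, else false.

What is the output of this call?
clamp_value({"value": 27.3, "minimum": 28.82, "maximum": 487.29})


result = max(28.82, min(487.29, 27.3)) = max(28.82, 27.3) = 28.82
was_clamped = (28.82 != 27.3) = true
Output:
{"result": 28.82, "was_clamped": true}


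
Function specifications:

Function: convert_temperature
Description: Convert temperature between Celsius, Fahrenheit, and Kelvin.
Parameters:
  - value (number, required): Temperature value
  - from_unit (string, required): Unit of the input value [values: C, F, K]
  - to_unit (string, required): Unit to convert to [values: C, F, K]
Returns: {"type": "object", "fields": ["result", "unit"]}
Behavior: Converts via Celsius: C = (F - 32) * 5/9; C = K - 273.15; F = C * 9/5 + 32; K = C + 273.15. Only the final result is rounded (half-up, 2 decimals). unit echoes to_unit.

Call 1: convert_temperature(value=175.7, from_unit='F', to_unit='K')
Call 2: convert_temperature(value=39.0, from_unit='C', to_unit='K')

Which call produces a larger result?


Call 1:
  To C: (175.7 - 32) * 5/9 = 79.833333
  To K: 79.833333 + 273.15 = 352.983333
  Round to 2 decimals: 352.98
  -> 352.98 K
Call 2:
  Input already in C: 39
  To K: 39 + 273.15 = 312.15
  Round to 2 decimals: 312.15
  -> 312.15 K
Call 1 (352.98 K)


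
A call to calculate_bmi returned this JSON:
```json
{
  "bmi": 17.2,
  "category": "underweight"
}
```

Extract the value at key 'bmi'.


17.2


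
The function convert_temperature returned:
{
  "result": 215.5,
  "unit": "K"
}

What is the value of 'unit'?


K


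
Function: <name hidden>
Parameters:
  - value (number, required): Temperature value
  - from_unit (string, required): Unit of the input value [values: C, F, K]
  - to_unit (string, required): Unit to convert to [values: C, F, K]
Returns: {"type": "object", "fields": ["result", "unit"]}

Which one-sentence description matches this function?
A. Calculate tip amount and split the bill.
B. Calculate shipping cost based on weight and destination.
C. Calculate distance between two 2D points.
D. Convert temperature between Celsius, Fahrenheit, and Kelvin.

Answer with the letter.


Parameters value, from_unit, to_unit and return ["result", "unit"] fit: Convert temperature between Celsius, Fahrenheit, and Kelvin.
D


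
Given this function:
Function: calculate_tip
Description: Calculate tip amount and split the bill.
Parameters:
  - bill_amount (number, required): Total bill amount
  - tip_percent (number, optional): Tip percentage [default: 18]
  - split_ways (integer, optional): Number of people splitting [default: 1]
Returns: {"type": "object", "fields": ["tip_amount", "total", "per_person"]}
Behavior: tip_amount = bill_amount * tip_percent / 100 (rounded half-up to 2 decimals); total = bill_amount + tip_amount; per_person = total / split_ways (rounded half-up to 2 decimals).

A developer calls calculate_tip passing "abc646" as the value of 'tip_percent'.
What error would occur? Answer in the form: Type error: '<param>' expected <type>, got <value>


Spec: 'tip_percent' is declared as number; "abc646" is a string.
Type error: 'tip_percent' expected number, got "abc646"


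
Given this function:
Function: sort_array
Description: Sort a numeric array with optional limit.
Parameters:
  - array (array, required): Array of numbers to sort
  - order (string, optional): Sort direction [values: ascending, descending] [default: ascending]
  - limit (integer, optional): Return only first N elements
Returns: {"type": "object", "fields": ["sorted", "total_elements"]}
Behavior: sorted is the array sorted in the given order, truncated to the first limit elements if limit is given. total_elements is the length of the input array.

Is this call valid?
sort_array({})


Checking required parameters...
Missing required parameter: array
Invalid - missing required parameter 'array'


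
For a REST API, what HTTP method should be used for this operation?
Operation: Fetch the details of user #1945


GET = read, POST = create, PUT = update/replace, DELETE = remove
This operation is a read.
GET


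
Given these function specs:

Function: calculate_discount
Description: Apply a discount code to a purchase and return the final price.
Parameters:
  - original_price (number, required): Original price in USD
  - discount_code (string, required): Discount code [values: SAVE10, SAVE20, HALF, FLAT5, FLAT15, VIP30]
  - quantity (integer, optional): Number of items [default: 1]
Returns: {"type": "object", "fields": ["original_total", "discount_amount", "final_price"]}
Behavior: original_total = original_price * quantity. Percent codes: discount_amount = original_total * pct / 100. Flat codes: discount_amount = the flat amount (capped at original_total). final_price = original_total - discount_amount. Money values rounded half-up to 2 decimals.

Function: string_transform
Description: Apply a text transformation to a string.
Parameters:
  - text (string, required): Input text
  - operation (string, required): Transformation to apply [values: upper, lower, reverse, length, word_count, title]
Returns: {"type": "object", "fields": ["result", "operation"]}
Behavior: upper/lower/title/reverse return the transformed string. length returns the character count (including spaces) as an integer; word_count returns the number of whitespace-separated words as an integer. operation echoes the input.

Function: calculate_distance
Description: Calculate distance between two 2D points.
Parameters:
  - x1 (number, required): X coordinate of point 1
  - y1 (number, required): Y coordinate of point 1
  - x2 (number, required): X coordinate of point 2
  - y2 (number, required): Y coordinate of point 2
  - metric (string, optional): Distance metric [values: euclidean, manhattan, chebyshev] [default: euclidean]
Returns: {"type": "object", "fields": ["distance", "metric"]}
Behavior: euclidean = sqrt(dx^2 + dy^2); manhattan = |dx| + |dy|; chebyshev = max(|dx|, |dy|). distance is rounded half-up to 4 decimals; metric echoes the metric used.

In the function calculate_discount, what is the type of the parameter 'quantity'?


The calculate_discount spec declares:
  - quantity (integer, optional): Number of items [default: 1]
Type:
integer


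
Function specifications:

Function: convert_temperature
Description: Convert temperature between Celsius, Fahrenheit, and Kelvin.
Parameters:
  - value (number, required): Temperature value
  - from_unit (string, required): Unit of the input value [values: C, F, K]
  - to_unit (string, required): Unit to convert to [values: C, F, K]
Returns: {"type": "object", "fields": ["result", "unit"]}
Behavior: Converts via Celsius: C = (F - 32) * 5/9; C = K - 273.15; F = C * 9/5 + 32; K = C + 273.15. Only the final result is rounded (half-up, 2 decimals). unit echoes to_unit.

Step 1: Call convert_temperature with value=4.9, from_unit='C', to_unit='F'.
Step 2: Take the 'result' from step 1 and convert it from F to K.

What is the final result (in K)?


Step 1: convert_temperature(value=4.9, from_unit=C, to_unit=F)
  Input already in C: 4.9
  To F: 4.9 * 9/5 + 32 = 40.82
  Round to 2 decimals: 40.82
  -> result = 40.82 F
Step 2: convert_temperature(value=40.82, from_unit=F, to_unit=K)
  To C: (40.82 - 32) * 5/9 = 4.9
  To K: 4.9 + 273.15 = 278.05
  Round to 2 decimals: 278.05
  -> result = 278.05 K
278.05 K


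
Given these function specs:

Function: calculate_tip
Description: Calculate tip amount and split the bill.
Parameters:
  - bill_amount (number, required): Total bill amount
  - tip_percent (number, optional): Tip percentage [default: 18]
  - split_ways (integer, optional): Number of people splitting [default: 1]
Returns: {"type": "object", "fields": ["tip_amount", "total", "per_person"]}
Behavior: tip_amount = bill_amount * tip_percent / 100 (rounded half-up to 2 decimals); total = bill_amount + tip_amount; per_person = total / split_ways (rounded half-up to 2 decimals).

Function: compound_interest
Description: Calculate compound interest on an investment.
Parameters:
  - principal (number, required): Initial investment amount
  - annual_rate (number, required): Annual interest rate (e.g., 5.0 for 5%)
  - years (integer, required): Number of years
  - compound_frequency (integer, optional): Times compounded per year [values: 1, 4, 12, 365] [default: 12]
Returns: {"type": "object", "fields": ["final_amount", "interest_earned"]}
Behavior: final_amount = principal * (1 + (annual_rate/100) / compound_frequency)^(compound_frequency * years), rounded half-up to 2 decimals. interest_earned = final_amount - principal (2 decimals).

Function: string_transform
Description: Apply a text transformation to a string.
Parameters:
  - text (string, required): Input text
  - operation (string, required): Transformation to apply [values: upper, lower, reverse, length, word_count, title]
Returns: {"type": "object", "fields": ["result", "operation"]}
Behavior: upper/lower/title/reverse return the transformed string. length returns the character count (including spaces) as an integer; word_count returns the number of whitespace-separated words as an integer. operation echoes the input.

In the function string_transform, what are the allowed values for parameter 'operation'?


The string_transform spec declares:
  - operation (string, required): Transformation to apply [values: upper, lower, reverse, length, word_count, title]
Allowed values:
upper, lower, reverse, length, word_count, title


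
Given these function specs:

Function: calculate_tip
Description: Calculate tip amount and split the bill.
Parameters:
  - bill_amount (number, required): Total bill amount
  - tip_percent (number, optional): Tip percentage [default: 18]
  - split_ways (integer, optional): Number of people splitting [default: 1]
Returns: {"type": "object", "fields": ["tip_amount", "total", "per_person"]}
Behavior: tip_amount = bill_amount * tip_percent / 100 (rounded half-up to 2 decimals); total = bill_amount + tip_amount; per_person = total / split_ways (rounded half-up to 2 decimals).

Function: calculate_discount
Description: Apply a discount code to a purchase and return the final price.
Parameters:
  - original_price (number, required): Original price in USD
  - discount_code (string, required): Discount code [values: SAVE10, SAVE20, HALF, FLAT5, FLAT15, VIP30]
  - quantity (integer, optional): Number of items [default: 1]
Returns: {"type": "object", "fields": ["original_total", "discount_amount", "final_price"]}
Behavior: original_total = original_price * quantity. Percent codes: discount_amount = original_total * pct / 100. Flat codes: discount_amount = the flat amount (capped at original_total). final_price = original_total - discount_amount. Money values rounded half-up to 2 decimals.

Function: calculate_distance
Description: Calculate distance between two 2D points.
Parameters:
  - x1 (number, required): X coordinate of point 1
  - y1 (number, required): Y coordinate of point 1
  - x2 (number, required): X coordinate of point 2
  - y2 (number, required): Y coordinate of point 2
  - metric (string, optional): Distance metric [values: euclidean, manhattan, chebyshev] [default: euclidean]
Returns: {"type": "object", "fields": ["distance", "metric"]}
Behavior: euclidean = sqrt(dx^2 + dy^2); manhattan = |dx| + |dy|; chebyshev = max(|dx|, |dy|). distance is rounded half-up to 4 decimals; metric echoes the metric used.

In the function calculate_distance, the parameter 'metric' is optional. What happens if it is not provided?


The calculate_distance spec declares:
  - metric (string, optional): Distance metric [values: euclidean, manhattan, chebyshev] [default: euclidean]
It defaults to euclidean


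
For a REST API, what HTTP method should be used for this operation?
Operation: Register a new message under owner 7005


GET = read, POST = create, PUT = update/replace, DELETE = remove
This operation is a create.
POST


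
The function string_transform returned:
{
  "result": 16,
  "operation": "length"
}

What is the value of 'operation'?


length


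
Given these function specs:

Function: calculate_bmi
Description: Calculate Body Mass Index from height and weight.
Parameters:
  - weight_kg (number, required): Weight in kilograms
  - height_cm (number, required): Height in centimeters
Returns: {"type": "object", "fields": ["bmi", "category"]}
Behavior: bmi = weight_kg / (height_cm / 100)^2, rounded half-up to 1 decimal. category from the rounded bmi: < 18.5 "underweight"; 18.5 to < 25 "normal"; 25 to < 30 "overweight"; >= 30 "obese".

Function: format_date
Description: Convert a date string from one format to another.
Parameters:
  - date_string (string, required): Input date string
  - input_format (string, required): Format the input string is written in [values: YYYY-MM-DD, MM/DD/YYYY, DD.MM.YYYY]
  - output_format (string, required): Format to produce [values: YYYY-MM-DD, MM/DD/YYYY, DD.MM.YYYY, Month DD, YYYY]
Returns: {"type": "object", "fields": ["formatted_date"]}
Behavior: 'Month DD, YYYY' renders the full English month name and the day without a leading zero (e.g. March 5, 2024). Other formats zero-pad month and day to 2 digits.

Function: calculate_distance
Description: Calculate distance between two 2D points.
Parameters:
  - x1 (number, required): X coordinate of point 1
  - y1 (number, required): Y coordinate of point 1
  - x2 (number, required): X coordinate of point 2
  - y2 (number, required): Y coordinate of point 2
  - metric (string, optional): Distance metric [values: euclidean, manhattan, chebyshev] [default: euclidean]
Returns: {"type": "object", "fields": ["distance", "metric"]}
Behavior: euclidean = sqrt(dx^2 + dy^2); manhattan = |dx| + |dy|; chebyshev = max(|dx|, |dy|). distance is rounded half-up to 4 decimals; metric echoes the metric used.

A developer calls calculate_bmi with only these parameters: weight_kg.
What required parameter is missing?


Required parameters: weight_kg, height_cm
Provided: weight_kg
Missing: height_cm
height_cm


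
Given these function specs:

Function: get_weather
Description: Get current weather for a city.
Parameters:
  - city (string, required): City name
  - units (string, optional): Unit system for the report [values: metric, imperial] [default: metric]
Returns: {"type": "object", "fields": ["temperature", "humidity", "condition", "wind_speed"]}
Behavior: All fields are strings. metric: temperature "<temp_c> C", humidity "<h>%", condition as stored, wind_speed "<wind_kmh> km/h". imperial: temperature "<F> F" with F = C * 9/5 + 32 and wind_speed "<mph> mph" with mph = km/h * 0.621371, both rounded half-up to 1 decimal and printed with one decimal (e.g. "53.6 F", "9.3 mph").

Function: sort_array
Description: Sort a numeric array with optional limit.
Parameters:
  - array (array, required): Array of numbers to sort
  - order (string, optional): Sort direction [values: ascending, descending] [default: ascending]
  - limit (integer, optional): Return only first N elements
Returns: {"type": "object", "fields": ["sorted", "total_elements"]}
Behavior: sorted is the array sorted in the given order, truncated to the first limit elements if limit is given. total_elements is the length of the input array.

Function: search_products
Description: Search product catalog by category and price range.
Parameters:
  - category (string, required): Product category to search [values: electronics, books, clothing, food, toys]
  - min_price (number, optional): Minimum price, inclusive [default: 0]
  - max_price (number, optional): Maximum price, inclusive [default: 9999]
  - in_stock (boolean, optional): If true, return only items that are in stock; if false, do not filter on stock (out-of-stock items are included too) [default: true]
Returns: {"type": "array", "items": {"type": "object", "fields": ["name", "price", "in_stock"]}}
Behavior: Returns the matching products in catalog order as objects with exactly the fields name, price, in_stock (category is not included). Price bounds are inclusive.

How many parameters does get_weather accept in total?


Parameters of get_weather: city (required), units (optional)
Total:
2


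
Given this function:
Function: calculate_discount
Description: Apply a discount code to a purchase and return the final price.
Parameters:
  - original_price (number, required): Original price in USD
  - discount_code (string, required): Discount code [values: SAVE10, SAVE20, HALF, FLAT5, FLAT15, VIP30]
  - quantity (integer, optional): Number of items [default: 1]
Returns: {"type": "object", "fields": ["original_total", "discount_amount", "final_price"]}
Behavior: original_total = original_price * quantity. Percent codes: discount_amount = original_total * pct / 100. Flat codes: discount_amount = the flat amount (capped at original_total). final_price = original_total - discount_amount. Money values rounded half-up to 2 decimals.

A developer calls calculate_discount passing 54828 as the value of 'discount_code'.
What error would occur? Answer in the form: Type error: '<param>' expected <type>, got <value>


Spec: 'discount_code' is declared as string; 54828 is an integer.
Type error: 'discount_code' expected string, got 54828


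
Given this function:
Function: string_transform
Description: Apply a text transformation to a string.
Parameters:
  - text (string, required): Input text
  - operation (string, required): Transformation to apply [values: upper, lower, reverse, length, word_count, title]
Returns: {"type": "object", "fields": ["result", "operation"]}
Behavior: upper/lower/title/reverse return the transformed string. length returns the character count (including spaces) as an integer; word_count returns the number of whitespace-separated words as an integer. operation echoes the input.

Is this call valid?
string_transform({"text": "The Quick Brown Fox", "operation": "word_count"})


Checking all required parameters present and types match... All valid.
Valid


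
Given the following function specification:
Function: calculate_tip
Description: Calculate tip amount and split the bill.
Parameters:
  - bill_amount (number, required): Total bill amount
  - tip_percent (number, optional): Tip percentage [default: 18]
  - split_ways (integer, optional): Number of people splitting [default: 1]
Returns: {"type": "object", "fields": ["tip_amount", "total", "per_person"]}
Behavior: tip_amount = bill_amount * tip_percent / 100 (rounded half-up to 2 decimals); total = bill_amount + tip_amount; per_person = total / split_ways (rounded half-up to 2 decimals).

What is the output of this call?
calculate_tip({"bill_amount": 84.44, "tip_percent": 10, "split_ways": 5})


tip_amount = 84.44 * 10/100 = 8.444 -> 8.44
total = 84.44 + 8.44 = 92.88
per_person = 92.88 / 5 = 18.576 -> 18.58
Output:
{"tip_amount": 8.44, "total": 92.88, "per_person": 18.58}


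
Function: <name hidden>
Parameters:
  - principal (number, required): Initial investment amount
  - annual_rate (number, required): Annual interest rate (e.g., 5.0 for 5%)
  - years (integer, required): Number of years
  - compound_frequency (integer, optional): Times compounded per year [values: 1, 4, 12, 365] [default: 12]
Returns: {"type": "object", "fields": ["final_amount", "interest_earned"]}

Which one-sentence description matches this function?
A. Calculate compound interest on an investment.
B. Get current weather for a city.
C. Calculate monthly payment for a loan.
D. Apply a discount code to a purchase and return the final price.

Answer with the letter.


Parameters principal, annual_rate, years, compound_frequency and return ["final_amount", "interest_earned"] fit: Calculate compound interest on an investment.
A
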